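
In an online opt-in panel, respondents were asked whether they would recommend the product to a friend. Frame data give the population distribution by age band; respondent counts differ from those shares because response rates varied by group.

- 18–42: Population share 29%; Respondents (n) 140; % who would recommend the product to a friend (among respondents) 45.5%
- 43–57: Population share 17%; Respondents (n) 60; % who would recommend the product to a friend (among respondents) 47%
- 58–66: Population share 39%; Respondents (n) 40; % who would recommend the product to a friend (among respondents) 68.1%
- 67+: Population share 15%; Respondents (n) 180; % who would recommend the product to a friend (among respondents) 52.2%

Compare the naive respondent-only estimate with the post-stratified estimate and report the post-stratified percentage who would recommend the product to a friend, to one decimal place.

55.6%

Without adjustment, the pooled respondent share is:
  (140/420)×45.5 + (60/420)×47 + (40/420)×68.1 + (180/420)×52.2 = 50.7381%
Reweighting by population age band shares:
  0.29×45.5 + 0.17×47 + 0.39×68.1 + 0.15×52.2 = 55.574%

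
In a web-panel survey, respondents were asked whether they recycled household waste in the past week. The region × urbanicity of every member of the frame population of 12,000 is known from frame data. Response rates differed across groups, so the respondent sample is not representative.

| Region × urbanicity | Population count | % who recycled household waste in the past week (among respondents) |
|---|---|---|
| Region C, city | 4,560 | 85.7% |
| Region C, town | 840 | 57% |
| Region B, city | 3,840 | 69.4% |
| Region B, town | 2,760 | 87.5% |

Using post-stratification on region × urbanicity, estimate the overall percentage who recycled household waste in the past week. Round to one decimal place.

78.9%

Each cell contributes population-share × respondent value:
  Region C, city: (4,560/12,000) × 85.7 = 32.566
  Region C, town: (840/12,000) × 57 = 3.99
  Region B, city: (3,840/12,000) × 69.4 = 22.208
  Region B, town: (2,760/12,000) × 87.5 = 20.125
Post-stratified estimate = 78.889 → 78.9%.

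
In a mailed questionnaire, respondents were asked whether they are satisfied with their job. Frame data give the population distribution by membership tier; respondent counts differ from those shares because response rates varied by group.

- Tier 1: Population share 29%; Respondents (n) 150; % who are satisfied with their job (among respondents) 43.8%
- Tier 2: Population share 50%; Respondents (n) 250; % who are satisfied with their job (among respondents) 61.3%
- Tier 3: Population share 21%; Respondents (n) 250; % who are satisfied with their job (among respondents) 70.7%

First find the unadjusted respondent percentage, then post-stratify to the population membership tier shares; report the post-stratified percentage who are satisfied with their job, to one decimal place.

58.2%

Without adjustment, the pooled respondent share is:
  (150/650)×43.8 + (250/650)×61.3 + (250/650)×70.7 = 60.8769%
Post-stratifying to population shares instead:
  0.29×43.8 + 0.5×61.3 + 0.21×70.7 = 58.199%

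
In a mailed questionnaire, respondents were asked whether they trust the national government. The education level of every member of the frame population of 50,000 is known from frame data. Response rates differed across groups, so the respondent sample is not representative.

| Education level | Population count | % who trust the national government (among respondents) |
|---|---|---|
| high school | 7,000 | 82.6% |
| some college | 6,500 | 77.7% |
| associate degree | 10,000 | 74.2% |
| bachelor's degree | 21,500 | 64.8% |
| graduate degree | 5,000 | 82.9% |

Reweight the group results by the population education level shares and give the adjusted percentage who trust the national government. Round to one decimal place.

72.7%

Reweight to the known education level distribution:
  high school: (7,000/50,000) × 82.6 = 11.564
  some college: (6,500/50,000) × 77.7 = 10.101
  associate degree: (10,000/50,000) × 74.2 = 14.84
  bachelor's degree: (21,500/50,000) × 64.8 = 27.864
  graduate degree: (5,000/50,000) × 82.9 = 8.29
Post-stratified estimate = 72.659 → 72.7%.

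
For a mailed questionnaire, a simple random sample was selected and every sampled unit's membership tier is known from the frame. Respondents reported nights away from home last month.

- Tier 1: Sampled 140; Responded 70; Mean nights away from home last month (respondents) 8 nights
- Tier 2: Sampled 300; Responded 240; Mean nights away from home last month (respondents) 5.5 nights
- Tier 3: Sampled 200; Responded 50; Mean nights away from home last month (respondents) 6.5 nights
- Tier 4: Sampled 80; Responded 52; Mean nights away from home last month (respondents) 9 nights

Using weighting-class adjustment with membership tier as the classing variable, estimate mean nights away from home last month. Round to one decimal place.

Class response rates: Tier 1 70/140 = 50%, Tier 2 240/300 = 80%, Tier 3 50/200 = 25%, Tier 4 52/80 = 65%.
Inverse-response-rate weighting restores each class to its sampled count, so class totals weight by n_sampled:
  Tier 1: 140 × 8 = 1120
  Tier 2: 300 × 5.5 = 1650
  Tier 3: 200 × 6.5 = 1300
  Tier 4: 80 × 9 = 720
Adjusted estimate = 4790 / 720 = 6.65278 → 6.7.

6.7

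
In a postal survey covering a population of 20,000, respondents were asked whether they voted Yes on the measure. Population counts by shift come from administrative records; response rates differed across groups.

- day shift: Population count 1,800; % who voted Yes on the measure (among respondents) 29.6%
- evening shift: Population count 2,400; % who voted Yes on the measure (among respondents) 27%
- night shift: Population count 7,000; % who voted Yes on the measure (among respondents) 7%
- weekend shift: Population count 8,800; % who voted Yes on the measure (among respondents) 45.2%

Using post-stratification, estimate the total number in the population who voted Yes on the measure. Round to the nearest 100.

Apply each group's respondent rate to its population count:
  day shift: 1,800 × 29.6% = 532.8
  evening shift: 2,400 × 27% = 648
  night shift: 7,000 × 7% = 490
  weekend shift: 8,800 × 45.2% = 3977.6
Estimated total = 5648.4 → 5,600.

5,600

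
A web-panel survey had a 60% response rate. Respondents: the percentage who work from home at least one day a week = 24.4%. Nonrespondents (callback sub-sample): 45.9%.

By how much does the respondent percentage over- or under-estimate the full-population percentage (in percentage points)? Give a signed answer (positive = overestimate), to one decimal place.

Nonresponse fraction = 1 − 0.6 = 0.4.
Bias = (nonresponse fraction) × (respondent percentage − nonrespondent percentage)
     = 0.4 × (24.4 − 45.9) = 0.4 × -21.5 = -8.6.

-8.6 percentage points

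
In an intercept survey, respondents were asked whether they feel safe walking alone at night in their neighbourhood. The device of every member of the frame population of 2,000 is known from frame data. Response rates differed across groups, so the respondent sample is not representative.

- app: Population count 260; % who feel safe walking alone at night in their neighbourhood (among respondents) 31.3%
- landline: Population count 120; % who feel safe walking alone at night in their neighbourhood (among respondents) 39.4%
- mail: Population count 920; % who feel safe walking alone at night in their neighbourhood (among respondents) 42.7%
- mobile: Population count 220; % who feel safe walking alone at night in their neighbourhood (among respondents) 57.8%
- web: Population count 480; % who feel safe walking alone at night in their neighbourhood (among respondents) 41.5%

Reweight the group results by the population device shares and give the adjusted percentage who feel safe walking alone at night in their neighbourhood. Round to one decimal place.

Each cell contributes population-share × respondent value:
  app: (260/2,000) × 31.3 = 4.069
  landline: (120/2,000) × 39.4 = 2.364
  mail: (920/2,000) × 42.7 = 19.642
  mobile: (220/2,000) × 57.8 = 6.358
  web: (480/2,000) × 41.5 = 9.96
Post-stratified estimate = 42.393 → 42.4%.

42.4%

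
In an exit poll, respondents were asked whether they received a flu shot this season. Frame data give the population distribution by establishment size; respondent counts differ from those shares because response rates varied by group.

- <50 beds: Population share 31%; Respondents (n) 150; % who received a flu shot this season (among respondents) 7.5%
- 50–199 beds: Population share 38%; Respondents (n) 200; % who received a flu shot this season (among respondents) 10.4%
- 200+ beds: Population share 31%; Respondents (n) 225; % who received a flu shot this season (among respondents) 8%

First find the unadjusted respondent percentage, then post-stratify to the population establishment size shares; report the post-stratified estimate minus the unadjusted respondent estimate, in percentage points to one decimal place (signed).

+0.1 percentage points

Unadjusted (pooled respondent) estimate weights by respondent counts:
  (150/575)×7.5 + (200/575)×10.4 + (225/575)×8 = 8.7043%
Post-stratifying to population shares instead:
  0.31×7.5 + 0.38×10.4 + 0.31×8 = 8.757%
Difference = 8.757 − 8.7043 = 0.0527 pp.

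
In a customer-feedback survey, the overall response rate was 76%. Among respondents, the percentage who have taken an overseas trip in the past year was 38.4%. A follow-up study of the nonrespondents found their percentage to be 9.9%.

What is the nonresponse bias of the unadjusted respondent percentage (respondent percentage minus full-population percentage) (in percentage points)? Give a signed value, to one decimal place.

+6.8 percentage points

Nonresponse fraction = 1 − 0.76 = 0.24.
Bias = (nonresponse fraction) × (respondent percentage − nonrespondent percentage)
     = 0.24 × (38.4 − 9.9) = 0.24 × 28.5 = 6.84.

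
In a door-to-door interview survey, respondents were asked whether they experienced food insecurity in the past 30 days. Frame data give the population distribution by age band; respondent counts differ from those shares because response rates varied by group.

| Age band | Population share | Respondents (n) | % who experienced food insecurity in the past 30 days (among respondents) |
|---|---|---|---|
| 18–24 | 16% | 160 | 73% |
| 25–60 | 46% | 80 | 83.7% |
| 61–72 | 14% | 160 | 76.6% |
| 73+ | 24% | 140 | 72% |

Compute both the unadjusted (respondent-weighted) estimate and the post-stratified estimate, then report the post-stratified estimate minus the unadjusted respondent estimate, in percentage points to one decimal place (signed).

+2.8 percentage points

Unadjusted (pooled respondent) estimate weights by respondent counts:
  (160/540)×73 + (80/540)×83.7 + (160/540)×76.6 + (140/540)×72 = 75.3926%
Post-stratifying to population shares instead:
  0.16×73 + 0.46×83.7 + 0.14×76.6 + 0.24×72 = 78.186%
Difference = 78.186 − 75.3926 = 2.7934 pp.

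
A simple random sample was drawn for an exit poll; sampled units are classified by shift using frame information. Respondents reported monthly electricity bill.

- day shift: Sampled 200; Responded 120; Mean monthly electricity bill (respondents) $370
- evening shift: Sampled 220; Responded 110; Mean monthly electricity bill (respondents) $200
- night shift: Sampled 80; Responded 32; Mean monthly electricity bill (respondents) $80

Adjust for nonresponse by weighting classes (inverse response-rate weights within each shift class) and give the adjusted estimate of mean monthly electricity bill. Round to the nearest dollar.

$249

Response rates by class: day shift 120/200 = 60%, evening shift 110/220 = 50%, night shift 32/80 = 40%.
Inverse-response-rate weighting restores each class to its sampled count, so class totals weight by n_sampled:
  day shift: 200 × 370 = 74,000
  evening shift: 220 × 200 = 44,000
  night shift: 80 × 80 = 6400
Adjusted estimate = 124,400 / 500 = 248.8 → $249.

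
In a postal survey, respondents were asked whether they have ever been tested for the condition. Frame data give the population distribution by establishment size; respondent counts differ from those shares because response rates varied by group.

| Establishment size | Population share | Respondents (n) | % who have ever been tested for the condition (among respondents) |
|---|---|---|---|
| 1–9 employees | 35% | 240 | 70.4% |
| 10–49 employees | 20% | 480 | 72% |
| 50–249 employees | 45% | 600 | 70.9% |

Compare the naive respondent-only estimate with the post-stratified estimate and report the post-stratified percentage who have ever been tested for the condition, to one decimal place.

Without adjustment, the pooled respondent share is:
  (240/1320)×70.4 + (480/1320)×72 + (600/1320)×70.9 = 71.2091%
Post-stratified estimate weights by population shares:
  0.35×70.4 + 0.2×72 + 0.45×70.9 = 70.945%

70.9%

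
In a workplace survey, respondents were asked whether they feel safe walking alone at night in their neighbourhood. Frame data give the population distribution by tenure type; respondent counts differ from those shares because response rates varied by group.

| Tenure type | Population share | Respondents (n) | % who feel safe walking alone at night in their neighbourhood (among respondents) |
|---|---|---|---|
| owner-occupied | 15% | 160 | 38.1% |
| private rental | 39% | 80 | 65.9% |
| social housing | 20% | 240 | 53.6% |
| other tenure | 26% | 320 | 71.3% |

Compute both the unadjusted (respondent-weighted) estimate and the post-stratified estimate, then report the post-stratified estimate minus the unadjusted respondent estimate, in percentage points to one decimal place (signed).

+1.9 percentage points

Unadjusted (pooled respondent) estimate weights by respondent counts:
  (160/800)×38.1 + (80/800)×65.9 + (240/800)×53.6 + (320/800)×71.3 = 58.81%
Post-stratifying to population shares instead:
  0.15×38.1 + 0.39×65.9 + 0.2×53.6 + 0.26×71.3 = 60.674%
Difference = 60.674 − 58.81 = 1.864 pp.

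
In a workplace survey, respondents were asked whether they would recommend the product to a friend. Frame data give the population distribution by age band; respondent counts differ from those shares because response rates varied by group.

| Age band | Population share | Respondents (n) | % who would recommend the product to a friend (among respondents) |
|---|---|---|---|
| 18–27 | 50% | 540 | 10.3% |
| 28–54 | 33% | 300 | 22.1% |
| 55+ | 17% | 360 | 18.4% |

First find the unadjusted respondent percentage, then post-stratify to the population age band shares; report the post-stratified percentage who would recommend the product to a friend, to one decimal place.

Without adjustment, the pooled respondent share is:
  (540/1200)×10.3 + (300/1200)×22.1 + (360/1200)×18.4 = 15.68%
Post-stratified estimate weights by population shares:
  0.5×10.3 + 0.33×22.1 + 0.17×18.4 = 15.571%

15.6%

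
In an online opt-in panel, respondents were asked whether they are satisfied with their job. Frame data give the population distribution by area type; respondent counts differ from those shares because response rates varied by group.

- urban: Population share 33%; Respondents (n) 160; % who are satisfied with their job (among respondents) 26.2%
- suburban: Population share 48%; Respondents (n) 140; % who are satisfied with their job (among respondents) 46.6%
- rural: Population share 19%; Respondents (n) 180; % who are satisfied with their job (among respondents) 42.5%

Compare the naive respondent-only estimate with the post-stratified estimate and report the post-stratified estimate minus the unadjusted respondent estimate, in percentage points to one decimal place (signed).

Unadjusted (pooled respondent) estimate weights by respondent counts:
  (160/480)×26.2 + (140/480)×46.6 + (180/480)×42.5 = 38.2625%
Reweighting by population area type shares:
  0.33×26.2 + 0.48×46.6 + 0.19×42.5 = 39.089%
Difference = 39.089 − 38.2625 = 0.8265 pp.

+0.8 percentage points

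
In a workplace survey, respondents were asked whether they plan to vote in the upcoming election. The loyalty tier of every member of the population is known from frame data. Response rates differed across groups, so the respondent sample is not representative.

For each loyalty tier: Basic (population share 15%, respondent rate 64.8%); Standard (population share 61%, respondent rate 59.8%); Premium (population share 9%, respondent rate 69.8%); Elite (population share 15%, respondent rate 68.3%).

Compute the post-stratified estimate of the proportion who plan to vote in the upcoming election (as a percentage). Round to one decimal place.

62.7%

Weight each group's respondent value by its population share:
  Basic: 0.15 × 64.8 = 9.72
  Standard: 0.61 × 59.8 = 36.478
  Premium: 0.09 × 69.8 = 6.282
  Elite: 0.15 × 68.3 = 10.245
Post-stratified estimate = 62.725 → 62.7%.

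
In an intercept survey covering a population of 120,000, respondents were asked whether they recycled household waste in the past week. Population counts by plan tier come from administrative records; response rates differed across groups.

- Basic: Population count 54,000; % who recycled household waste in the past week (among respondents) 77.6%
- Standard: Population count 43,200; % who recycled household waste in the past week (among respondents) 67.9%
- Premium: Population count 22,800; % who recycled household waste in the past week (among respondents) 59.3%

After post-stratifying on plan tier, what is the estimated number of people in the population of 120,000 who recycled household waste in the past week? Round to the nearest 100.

84,800

Apply each group's respondent rate to its population count:
  Basic: 54,000 × 77.6% = 41,904
  Standard: 43,200 × 67.9% = 29332.8
  Premium: 22,800 × 59.3% = 13520.4
Estimated total = 84757.2 → 84,800.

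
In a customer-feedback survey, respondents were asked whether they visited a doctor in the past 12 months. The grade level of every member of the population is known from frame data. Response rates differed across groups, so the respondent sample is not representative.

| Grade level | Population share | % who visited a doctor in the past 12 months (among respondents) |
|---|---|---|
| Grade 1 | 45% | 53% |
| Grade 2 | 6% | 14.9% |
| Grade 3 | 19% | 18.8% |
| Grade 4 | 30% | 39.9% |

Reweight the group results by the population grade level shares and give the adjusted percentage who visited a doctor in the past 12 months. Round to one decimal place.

Reweight to the known grade level distribution:
  Grade 1: 0.45 × 53 = 23.85
  Grade 2: 0.06 × 14.9 = 0.894
  Grade 3: 0.19 × 18.8 = 3.572
  Grade 4: 0.3 × 39.9 = 11.97
Post-stratified estimate = 40.286 → 40.3%.

40.3%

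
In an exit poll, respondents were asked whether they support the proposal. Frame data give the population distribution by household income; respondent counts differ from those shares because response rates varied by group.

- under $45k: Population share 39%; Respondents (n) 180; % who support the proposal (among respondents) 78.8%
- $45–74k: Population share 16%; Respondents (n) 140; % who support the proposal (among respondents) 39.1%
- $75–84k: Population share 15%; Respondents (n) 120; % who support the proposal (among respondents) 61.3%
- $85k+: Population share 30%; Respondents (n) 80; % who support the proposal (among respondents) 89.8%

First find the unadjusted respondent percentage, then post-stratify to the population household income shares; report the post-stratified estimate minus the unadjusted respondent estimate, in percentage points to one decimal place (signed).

Naive respondent-only estimate (weights = respondent counts):
  (180/520)×78.8 + (140/520)×39.1 + (120/520)×61.3 + (80/520)×89.8 = 65.7654%
Post-stratified estimate weights by population shares:
  0.39×78.8 + 0.16×39.1 + 0.15×61.3 + 0.3×89.8 = 73.123%
Difference = 73.123 − 65.7654 = 7.3576 pp.

+7.4 percentage points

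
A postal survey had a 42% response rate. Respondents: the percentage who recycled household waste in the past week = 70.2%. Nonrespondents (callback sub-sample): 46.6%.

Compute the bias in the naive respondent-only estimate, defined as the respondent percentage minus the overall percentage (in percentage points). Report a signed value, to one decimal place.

+13.7 percentage points

Nonresponse fraction = 1 − 0.42 = 0.58.
Bias = (nonresponse fraction) × (respondent percentage − nonrespondent percentage)
     = 0.58 × (70.2 − 46.6) = 0.58 × 23.6 = 13.688.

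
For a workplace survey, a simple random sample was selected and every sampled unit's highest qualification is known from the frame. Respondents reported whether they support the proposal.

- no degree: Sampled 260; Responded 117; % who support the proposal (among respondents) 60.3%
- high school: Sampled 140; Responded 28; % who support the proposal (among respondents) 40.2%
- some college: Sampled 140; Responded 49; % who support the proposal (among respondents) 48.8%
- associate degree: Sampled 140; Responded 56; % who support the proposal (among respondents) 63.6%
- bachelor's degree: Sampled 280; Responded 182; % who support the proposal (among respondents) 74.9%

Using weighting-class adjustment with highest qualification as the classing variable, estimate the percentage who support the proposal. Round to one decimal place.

Class response rates: no degree 117/260 = 45%, high school 28/140 = 20%, some college 49/140 = 35%, associate degree 56/140 = 40%, bachelor's degree 182/280 = 65%.
Inverse-response-rate weighting restores each class to its sampled count, so class totals weight by n_sampled:
  no degree: 260 × 60.3 = 15,678
  high school: 140 × 40.2 = 5628
  some college: 140 × 48.8 = 6832
  associate degree: 140 × 63.6 = 8904
  bachelor's degree: 280 × 74.9 = 20,972
Adjusted estimate = 58,014 / 960 = 60.4312 → 60.4%.

60.4%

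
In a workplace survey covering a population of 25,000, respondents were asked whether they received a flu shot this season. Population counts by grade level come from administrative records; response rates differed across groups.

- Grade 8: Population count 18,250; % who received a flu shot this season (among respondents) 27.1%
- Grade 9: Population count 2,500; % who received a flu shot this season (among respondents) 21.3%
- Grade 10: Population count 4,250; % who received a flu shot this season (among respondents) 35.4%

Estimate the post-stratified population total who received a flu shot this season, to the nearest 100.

Each cell contributes its population count × the respondent rate:
  Grade 8: 18,250 × 27.1% = 4945.75
  Grade 9: 2,500 × 21.3% = 532.5
  Grade 10: 4,250 × 35.4% = 1504.5
Estimated total = 6982.75 → 7,000.

7,000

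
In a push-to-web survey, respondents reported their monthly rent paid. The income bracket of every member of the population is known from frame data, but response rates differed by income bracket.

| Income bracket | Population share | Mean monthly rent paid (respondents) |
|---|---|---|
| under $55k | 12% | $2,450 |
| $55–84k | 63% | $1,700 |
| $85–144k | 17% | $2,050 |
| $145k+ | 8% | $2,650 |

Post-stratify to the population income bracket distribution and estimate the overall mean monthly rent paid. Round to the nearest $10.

$1,930

Weight each group's respondent value by its population share:
  under $55k: 0.12 × 2450 = 294
  $55–84k: 0.63 × 1700 = 1071
  $85–144k: 0.17 × 2050 = 348.5
  $145k+: 0.08 × 2650 = 212
Post-stratified estimate = 1925.5 → $1,930.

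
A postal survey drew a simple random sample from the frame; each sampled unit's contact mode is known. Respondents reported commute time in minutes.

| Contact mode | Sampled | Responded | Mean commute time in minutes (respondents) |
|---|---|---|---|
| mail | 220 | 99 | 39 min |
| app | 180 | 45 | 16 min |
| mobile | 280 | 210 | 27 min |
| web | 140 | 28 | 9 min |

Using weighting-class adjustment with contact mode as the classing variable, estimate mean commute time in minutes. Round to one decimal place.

Response rates by class: mail 99/220 = 45%, app 45/180 = 25%, mobile 210/280 = 75%, web 28/140 = 20%.
Weighting each respondent by the inverse class response rate inflates each class back to its sampled size, so the class weight is n_sampled:
  mail: 220 × 39 = 8580
  app: 180 × 16 = 2880
  mobile: 280 × 27 = 7560
  web: 140 × 9 = 1260
Adjusted estimate = 20,280 / 820 = 24.7317 → 24.7.

24.7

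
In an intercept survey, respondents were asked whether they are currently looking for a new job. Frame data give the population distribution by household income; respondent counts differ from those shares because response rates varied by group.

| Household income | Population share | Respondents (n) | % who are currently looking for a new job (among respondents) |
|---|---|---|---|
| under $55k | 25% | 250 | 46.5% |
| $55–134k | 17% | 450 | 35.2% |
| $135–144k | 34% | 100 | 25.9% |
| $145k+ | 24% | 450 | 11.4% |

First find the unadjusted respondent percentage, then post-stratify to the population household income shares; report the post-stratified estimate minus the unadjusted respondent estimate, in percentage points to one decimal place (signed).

Unadjusted (pooled respondent) estimate weights by respondent counts:
  (250/1250)×46.5 + (450/1250)×35.2 + (100/1250)×25.9 + (450/1250)×11.4 = 28.148%
Post-stratified estimate weights by population shares:
  0.25×46.5 + 0.17×35.2 + 0.34×25.9 + 0.24×11.4 = 29.151%
Difference = 29.151 − 28.148 = 1.003 pp.

+1.0 percentage points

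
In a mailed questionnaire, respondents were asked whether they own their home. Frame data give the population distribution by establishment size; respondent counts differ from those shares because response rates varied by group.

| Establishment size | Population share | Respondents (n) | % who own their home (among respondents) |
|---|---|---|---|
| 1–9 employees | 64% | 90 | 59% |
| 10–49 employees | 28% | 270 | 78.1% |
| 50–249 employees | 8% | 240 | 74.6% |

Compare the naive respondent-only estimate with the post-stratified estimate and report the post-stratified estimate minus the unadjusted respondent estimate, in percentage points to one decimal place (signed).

-8.2 percentage points

Naive respondent-only estimate (weights = respondent counts):
  (90/600)×59 + (270/600)×78.1 + (240/600)×74.6 = 73.835%
Post-stratified estimate weights by population shares:
  0.64×59 + 0.28×78.1 + 0.08×74.6 = 65.596%
Difference = 65.596 − 73.835 = -8.239 pp.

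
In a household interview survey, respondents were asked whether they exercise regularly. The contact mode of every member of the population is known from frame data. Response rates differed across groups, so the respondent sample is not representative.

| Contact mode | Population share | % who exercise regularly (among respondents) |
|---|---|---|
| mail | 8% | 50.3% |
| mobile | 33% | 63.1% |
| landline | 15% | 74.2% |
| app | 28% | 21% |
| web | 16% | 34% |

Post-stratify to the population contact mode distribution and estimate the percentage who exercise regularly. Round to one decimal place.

Reweight to the known contact mode distribution:
  mail: 0.08 × 50.3 = 4.024
  mobile: 0.33 × 63.1 = 20.823
  landline: 0.15 × 74.2 = 11.13
  app: 0.28 × 21 = 5.88
  web: 0.16 × 34 = 5.44
Post-stratified estimate = 47.297 → 47.3%.

47.3%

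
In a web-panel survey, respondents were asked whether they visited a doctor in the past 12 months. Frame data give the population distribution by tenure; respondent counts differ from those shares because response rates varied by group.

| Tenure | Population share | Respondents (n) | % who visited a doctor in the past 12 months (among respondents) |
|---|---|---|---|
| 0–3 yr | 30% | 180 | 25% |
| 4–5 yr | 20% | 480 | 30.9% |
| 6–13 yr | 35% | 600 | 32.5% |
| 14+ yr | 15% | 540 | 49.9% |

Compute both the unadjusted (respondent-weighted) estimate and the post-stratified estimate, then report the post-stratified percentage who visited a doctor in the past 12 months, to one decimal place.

Without adjustment, the pooled respondent share is:
  (180/1800)×25 + (480/1800)×30.9 + (600/1800)×32.5 + (540/1800)×49.9 = 36.5433%
Post-stratified estimate weights by population shares:
  0.3×25 + 0.2×30.9 + 0.35×32.5 + 0.15×49.9 = 32.54%

32.5%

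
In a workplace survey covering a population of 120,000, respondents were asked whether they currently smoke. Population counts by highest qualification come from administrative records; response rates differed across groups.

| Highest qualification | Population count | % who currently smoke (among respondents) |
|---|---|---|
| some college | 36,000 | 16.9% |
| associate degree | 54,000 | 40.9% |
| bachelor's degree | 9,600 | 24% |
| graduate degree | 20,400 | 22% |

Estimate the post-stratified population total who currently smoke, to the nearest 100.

Estimated count per cell = population count × respondent percentage:
  some college: 36,000 × 16.9% = 6084
  associate degree: 54,000 × 40.9% = 22,086
  bachelor's degree: 9,600 × 24% = 2304
  graduate degree: 20,400 × 22% = 4488
Estimated total = 34,962 → 35,000.

35,000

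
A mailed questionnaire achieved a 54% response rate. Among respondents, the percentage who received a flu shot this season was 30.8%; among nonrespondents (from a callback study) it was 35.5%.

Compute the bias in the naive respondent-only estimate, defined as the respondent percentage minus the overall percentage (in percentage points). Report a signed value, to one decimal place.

-2.2 percentage points

Nonresponse fraction = 1 − 0.54 = 0.46.
Bias = (nonresponse fraction) × (respondent percentage − nonrespondent percentage)
     = 0.46 × (30.8 − 35.5) = 0.46 × -4.7 = -2.162.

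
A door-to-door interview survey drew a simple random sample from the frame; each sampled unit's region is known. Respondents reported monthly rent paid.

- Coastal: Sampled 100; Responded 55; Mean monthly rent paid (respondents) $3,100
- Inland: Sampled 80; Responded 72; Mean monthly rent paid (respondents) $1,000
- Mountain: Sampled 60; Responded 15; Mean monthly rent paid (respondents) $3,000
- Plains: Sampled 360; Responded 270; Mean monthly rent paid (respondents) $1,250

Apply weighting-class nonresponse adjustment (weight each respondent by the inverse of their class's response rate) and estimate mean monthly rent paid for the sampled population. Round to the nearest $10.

$1,700

Class response rates: Coastal 55/100 = 55%, Inland 72/80 = 90%, Mountain 15/60 = 25%, Plains 270/360 = 75%.
Each respondent's weight = sampled/responded in their class; summing within a class gives n_sampled, so:
  Coastal: 100 × 3100 = 310,000
  Inland: 80 × 1000 = 80,000
  Mountain: 60 × 3000 = 180,000
  Plains: 360 × 1250 = 450,000
Adjusted estimate = 1,020,000 / 600 = 1700 → $1,700.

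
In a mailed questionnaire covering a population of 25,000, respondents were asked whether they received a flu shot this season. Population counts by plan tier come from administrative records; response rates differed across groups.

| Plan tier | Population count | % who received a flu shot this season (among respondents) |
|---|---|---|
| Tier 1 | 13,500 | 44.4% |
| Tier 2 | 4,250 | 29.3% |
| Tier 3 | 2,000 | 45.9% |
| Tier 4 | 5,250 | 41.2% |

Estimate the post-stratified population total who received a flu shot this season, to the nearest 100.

10,300

Apply each group's respondent rate to its population count:
  Tier 1: 13,500 × 44.4% = 5994
  Tier 2: 4,250 × 29.3% = 1245.25
  Tier 3: 2,000 × 45.9% = 918
  Tier 4: 5,250 × 41.2% = 2163
Estimated total = 10320.2 → 10,300.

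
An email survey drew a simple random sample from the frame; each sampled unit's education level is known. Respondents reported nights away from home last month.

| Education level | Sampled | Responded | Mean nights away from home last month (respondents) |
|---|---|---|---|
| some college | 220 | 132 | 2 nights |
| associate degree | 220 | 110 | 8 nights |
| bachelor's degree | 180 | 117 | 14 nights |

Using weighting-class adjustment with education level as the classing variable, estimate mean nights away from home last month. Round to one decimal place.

7.6

Response rates by class: some college 132/220 = 60%, associate degree 110/220 = 50%, bachelor's degree 117/180 = 65%.
Weighting each respondent by the inverse class response rate inflates each class back to its sampled size, so the class weight is n_sampled:
  some college: 220 × 2 = 440
  associate degree: 220 × 8 = 1760
  bachelor's degree: 180 × 14 = 2520
Adjusted estimate = 4720 / 620 = 7.6129 → 7.6.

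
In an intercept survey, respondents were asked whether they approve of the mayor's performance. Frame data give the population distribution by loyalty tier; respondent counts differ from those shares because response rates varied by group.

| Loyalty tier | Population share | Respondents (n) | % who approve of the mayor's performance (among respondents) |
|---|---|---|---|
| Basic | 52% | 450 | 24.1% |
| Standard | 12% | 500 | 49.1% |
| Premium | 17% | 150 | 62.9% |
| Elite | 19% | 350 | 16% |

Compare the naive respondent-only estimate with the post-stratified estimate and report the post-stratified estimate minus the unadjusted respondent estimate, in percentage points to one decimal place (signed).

Without adjustment, the pooled respondent share is:
  (450/1450)×24.1 + (500/1450)×49.1 + (150/1450)×62.9 + (350/1450)×16 = 34.7793%
Reweighting by population loyalty tier shares:
  0.52×24.1 + 0.12×49.1 + 0.17×62.9 + 0.19×16 = 32.157%
Difference = 32.157 − 34.7793 = -2.6223 pp.

-2.6 percentage points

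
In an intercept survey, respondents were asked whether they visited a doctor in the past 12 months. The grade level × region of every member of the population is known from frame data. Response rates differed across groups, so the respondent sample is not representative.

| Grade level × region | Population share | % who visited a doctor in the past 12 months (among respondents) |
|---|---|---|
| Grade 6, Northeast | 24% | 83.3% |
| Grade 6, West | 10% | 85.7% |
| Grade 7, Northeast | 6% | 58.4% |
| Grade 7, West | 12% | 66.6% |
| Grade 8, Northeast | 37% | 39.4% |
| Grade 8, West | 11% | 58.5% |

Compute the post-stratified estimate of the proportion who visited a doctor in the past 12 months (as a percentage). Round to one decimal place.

Post-stratification weights by population share, not respondent share:
  Grade 6, Northeast: 0.24 × 83.3 = 19.992
  Grade 6, West: 0.1 × 85.7 = 8.57
  Grade 7, Northeast: 0.06 × 58.4 = 3.504
  Grade 7, West: 0.12 × 66.6 = 7.992
  Grade 8, Northeast: 0.37 × 39.4 = 14.578
  Grade 8, West: 0.11 × 58.5 = 6.435
Post-stratified estimate = 61.071 → 61.1%.

61.1%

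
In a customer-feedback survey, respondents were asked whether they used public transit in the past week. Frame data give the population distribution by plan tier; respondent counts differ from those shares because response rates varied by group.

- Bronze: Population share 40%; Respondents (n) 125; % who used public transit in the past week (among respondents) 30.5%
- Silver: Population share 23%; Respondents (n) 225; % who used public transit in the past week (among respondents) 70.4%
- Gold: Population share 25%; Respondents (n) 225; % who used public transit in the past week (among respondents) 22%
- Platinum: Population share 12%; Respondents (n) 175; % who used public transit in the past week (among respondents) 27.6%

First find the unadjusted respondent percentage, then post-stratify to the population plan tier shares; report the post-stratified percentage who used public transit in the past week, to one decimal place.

37.2%

Naive respondent-only estimate (weights = respondent counts):
  (125/750)×30.5 + (225/750)×70.4 + (225/750)×22 + (175/750)×27.6 = 39.2433%
Post-stratifying to population shares instead:
  0.4×30.5 + 0.23×70.4 + 0.25×22 + 0.12×27.6 = 37.204%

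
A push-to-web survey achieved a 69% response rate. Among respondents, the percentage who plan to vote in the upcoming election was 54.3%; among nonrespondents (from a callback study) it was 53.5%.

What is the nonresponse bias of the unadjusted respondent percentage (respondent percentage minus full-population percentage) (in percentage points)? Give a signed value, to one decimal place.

+0.2 percentage points

Nonresponse fraction = 1 − 0.69 = 0.31.
Bias = (nonresponse fraction) × (respondent percentage − nonrespondent percentage)
     = 0.31 × (54.3 − 53.5) = 0.31 × 0.8 = 0.248.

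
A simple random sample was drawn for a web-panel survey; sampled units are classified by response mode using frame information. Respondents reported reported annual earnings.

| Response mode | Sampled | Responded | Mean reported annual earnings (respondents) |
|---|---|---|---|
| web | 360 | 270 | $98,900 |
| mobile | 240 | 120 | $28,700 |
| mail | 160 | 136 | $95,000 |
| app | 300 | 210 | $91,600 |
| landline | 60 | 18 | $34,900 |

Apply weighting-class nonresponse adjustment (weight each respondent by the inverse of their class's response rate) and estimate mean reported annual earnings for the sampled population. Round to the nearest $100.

$77,900

Class response rates: web 270/360 = 75%, mobile 120/240 = 50%, mail 136/160 = 85%, app 210/300 = 70%, landline 18/60 = 30%.
Inverse-response-rate weighting restores each class to its sampled count, so class totals weight by n_sampled:
  web: 360 × 98,900 = 35,604,000
  mobile: 240 × 28,700 = 6,888,000
  mail: 160 × 95,000 = 15,200,000
  app: 300 × 91,600 = 27,480,000
  landline: 60 × 34,900 = 2,094,000
Adjusted estimate = 87,266,000 / 1,120 = 77916.1 → $77,900.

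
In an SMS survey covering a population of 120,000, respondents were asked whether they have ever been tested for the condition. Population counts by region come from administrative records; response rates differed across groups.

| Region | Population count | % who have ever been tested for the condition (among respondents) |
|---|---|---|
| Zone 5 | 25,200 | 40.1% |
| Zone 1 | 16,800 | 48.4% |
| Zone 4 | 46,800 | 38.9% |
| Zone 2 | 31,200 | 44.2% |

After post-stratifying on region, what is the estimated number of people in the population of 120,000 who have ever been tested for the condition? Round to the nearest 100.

Apply each group's respondent rate to its population count:
  Zone 5: 25,200 × 40.1% = 10105.2
  Zone 1: 16,800 × 48.4% = 8131.2
  Zone 4: 46,800 × 38.9% = 18205.2
  Zone 2: 31,200 × 44.2% = 13790.4
Estimated total = 50,232 → 50,200.

50,200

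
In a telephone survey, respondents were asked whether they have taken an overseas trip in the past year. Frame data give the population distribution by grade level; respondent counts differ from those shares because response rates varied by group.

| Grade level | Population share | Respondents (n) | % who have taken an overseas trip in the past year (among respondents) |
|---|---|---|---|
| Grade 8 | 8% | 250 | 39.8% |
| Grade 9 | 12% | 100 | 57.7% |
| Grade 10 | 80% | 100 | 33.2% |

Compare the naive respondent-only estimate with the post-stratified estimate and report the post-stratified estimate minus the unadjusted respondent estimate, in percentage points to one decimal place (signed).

Unadjusted (pooled respondent) estimate weights by respondent counts:
  (250/450)×39.8 + (100/450)×57.7 + (100/450)×33.2 = 42.3111%
Post-stratified estimate weights by population shares:
  0.08×39.8 + 0.12×57.7 + 0.8×33.2 = 36.668%
Difference = 36.668 − 42.3111 = -5.6431 pp.

-5.6 percentage points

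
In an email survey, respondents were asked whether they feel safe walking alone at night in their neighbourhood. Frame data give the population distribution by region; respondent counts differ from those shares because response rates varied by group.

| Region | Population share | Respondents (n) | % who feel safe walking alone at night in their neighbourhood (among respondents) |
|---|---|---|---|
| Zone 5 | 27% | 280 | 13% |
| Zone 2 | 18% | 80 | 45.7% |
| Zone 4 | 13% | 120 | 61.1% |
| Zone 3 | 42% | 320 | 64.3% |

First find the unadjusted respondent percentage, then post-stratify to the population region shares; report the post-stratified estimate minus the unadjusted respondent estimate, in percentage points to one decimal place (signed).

Naive respondent-only estimate (weights = respondent counts):
  (280/800)×13 + (80/800)×45.7 + (120/800)×61.1 + (320/800)×64.3 = 44.005%
Post-stratified estimate weights by population shares:
  0.27×13 + 0.18×45.7 + 0.13×61.1 + 0.42×64.3 = 46.685%
Difference = 46.685 − 44.005 = 2.68 pp.

+2.7 percentage points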